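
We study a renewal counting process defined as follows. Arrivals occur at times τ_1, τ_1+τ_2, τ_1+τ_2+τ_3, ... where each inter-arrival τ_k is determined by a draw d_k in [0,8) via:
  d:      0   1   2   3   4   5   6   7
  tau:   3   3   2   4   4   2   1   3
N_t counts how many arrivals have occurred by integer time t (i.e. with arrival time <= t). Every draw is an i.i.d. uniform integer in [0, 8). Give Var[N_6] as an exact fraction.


Inter-arrival values over d=0..7: [3, 3, 2, 4, 4, 2, 1, 3]
Each d has probability 1/8, so the pmf of τ is: f(1) = 1/8, f(2) = 1/4, f(3) = 3/8, f(4) = 1/4
Let p_n(j) = P(N_n = j), with p_0 = [1]. Condition on τ_1: p_n(0) = P(τ > n), and for j >= 1, p_n(j) = Σ_{k<=n} f(k)·p_{n−k}(j−1)
p_1 = [7/8, 1/8]  (j = 0..1)
p_2 = [5/8, 23/64, 1/64]  (j = 0..2)
p_3 = [1/4, 43/64, 39/512, 1/512]  (j = 0..3)
p_4 = [0, 49/64, 113/512, 55/4096, 1/4096]  (j = 0..4)
p_5 = [0, 33/64, 55/128, 215/4096, 71/32768, 1/32768]  (j = 0..5)
p_6 = [0, 1/4, 153/256, 579/4096, 349/32768, 87/262144, 1/262144]  (j = 0..6)
E[N_6] = Σ j·p_6(j) = 501657/262144;  E[N_6²] = Σ j²·p_6(j) = 1072611/262144
Var[N_6] = 1072611/262144 − (501657/262144)² = 29518792335/68719476736

29518792335/68719476736


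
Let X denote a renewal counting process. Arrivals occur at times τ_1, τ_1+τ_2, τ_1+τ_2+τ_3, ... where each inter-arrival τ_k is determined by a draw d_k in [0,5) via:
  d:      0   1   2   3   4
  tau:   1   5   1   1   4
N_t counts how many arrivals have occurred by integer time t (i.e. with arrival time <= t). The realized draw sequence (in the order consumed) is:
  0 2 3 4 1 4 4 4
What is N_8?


4

draw d_1=0: τ_1=1, arrival time A_1=1
draw d_2=2: τ_2=1, arrival time A_2=2
draw d_3=3: τ_3=1, arrival time A_3=3
draw d_4=4: τ_4=4, arrival time A_4=7
draw d_5=1: τ_5=5, arrival time A_5=12
draw d_6=4: τ_6=4, arrival time A_6=16
draw d_7=4: τ_7=4, arrival time A_7=20
draw d_8=4: τ_8=4, arrival time A_8=24
N_t over t=0..8: 0:0 1:1 2:2 3:3 4:3 5:3 6:3 7:4 8:4


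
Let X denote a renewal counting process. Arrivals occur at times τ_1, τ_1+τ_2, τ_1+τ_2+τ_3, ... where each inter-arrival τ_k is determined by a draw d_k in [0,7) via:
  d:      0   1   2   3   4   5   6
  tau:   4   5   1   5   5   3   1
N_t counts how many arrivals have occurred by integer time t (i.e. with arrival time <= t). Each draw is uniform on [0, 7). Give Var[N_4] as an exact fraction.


3688044/5764801

Inter-arrival values over d=0..6: [4, 5, 1, 5, 5, 3, 1]
Each d has probability 1/7, so the pmf of τ is: f(1) = 2/7, f(3) = 1/7, f(4) = 1/7, f(5) = 3/7
Let p_n(j) = P(N_n = j), with p_0 = [1]. Condition on τ_1: p_n(0) = P(τ > n), and for j >= 1, p_n(j) = Σ_{k<=n} f(k)·p_{n−k}(j−1)
p_1 = [5/7, 2/7]  (j = 0..1)
p_2 = [5/7, 10/49, 4/49]  (j = 0..2)
p_3 = [4/7, 17/49, 20/343, 8/343]  (j = 0..3)
p_4 = [3/7, 20/49, 48/343, 40/2401, 16/2401]  (j = 0..4)
E[N_4] = Σ j·p_4(j) = 1836/2401;  E[N_4²] = Σ j²·p_4(j) = 60/49
Var[N_4] = 60/49 − (1836/2401)² = 3688044/5764801


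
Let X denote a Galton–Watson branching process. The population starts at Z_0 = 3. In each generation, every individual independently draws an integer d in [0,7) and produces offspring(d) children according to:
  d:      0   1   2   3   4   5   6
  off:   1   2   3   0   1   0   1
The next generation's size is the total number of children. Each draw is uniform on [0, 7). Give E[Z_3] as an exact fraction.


Outcome values over d=0..6: [1, 2, 3, 0, 1, 0, 1]
Σy = 8, Σy² = 16, M = 7
μ = 8/7 = 8/7,  σ² = 16/7 − (8/7)² = 48/49
E[Z_0] = 3
E[Z_1] = 8/7·E[Z_0] = 24/7
E[Z_2] = 8/7·E[Z_1] = 192/49
E[Z_3] = 8/7·E[Z_2] = 1536/343

1536/343


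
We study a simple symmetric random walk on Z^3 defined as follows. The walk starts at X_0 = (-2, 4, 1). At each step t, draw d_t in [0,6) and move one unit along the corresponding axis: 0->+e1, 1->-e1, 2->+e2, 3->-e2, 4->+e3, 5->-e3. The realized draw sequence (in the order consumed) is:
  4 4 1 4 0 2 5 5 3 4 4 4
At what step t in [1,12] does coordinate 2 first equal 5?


6

t=0: X=(-2, 4, 1), d=4 → +e3, X_1=(-2, 4, 2)
t=1: X=(-2, 4, 2), d=4 → +e3, X_2=(-2, 4, 3)
t=2: X=(-2, 4, 3), d=1 → -e1, X_3=(-3, 4, 3)
t=3: X=(-3, 4, 3), d=4 → +e3, X_4=(-3, 4, 4)
t=4: X=(-3, 4, 4), d=0 → +e1, X_5=(-2, 4, 4)
t=5: X=(-2, 4, 4), d=2 → +e2, X_6=(-2, 5, 4)
t=6: X=(-2, 5, 4), d=5 → -e3, X_7=(-2, 5, 3)
t=7: X=(-2, 5, 3), d=5 → -e3, X_8=(-2, 5, 2)
t=8: X=(-2, 5, 2), d=3 → -e2, X_9=(-2, 4, 2)
t=9: X=(-2, 4, 2), d=4 → +e3, X_10=(-2, 4, 3)
t=10: X=(-2, 4, 3), d=4 → +e3, X_11=(-2, 4, 4)
t=11: X=(-2, 4, 4), d=4 → +e3, X_12=(-2, 4, 5)


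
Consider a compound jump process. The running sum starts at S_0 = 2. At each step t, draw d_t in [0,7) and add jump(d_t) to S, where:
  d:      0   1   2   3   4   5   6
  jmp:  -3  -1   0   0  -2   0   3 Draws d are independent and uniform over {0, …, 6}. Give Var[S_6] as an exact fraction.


912/49

Outcome values over d=0..6: [-3, -1, 0, 0, -2, 0, 3]
Σy = -3, Σy² = 23, M = 7
μ = -3/7 = -3/7,  σ² = 23/7 − (-3/7)² = 152/49
Independent increments: Var[S_6] = 6·σ² = 6·(152/49) = 912/49


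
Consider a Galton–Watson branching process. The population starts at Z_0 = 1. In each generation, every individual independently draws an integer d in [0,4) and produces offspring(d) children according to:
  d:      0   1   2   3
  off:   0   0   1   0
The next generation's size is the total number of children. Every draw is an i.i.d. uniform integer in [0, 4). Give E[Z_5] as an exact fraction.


Outcome values over d=0..3: [0, 0, 1, 0]
Σy = 1, Σy² = 1, M = 4
μ = 1/4 = 1/4,  σ² = 1/4 − (1/4)² = 3/16
E[Z_0] = 1
E[Z_1] = 1/4·E[Z_0] = 1/4
E[Z_2] = 1/4·E[Z_1] = 1/16
E[Z_3] = 1/4·E[Z_2] = 1/64
E[Z_4] = 1/4·E[Z_3] = 1/256
E[Z_5] = 1/4·E[Z_4] = 1/1024

1/1024


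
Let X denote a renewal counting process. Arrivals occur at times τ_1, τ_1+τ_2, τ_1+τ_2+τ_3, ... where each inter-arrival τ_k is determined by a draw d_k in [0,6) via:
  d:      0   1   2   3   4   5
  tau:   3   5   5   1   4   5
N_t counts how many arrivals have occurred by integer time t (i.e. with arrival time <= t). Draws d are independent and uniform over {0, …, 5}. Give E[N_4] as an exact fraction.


Inter-arrival values over d=0..5: [3, 5, 5, 1, 4, 5]
Each d has probability 1/6, so the pmf of τ is: f(1) = 1/6, f(3) = 1/6, f(4) = 1/6, f(5) = 1/2
Renewal equation for m(n) = E[N_n]: condition on τ_1 = k (if k <= n, one arrival plus a fresh copy on the remaining n−k steps): m(n) = F(n) + Σ_{k<=n} f(k)·m(n−k), where F(n) = P(τ <= n) and m(0) = 0
m(1) = F(1) = 1/6
m(2) = F(2) + f(1)·m(1) = 1/6 + 1/6·1/6 = 7/36
m(3) = F(3) + f(1)·m(2) = 1/3 + 1/6·7/36 = 79/216
m(4) = F(4) + f(1)·m(3) + f(3)·m(1) = 1/2 + 1/6·79/216 + 1/6·1/6 = 763/1296
E[N_4] = m(4) = 763/1296

763/1296


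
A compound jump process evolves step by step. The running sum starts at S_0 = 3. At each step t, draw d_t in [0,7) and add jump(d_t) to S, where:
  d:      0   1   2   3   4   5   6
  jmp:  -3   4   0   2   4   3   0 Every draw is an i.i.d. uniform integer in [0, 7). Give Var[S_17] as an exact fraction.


4726/49

Outcome values over d=0..6: [-3, 4, 0, 2, 4, 3, 0]
Σy = 10, Σy² = 54, M = 7
μ = 10/7 = 10/7,  σ² = 54/7 − (10/7)² = 278/49
Independent increments: Var[S_17] = 17·σ² = 17·(278/49) = 4726/49


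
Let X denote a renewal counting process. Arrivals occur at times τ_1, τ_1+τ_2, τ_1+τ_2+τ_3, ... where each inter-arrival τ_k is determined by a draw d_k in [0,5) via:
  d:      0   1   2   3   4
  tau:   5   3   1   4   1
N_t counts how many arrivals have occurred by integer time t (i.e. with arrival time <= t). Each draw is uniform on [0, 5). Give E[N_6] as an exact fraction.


Inter-arrival values over d=0..4: [5, 3, 1, 4, 1]
Each d has probability 1/5, so the pmf of τ is: f(1) = 2/5, f(3) = 1/5, f(4) = 1/5, f(5) = 1/5
Renewal equation for m(n) = E[N_n]: condition on τ_1 = k (if k <= n, one arrival plus a fresh copy on the remaining n−k steps): m(n) = F(n) + Σ_{k<=n} f(k)·m(n−k), where F(n) = P(τ <= n) and m(0) = 0
m(1) = F(1) = 2/5
m(2) = F(2) + f(1)·m(1) = 2/5 + 2/5·2/5 = 14/25
m(3) = F(3) + f(1)·m(2) = 3/5 + 2/5·14/25 = 103/125
m(4) = F(4) + f(1)·m(3) + f(3)·m(1) = 4/5 + 2/5·103/125 + 1/5·2/5 = 756/625
m(5) = F(5) + f(1)·m(4) + f(3)·m(2) + f(4)·m(1) = 1 + 2/5·756/625 + 1/5·14/25 + 1/5·2/5 = 5237/3125
m(6) = F(6) + f(1)·m(5) + f(3)·m(3) + f(4)·m(2) + f(5)·m(1) = 1 + 2/5·5237/3125 + 1/5·103/125 + 1/5·14/25 + 1/5·2/5 = 31674/15625
E[N_6] = m(6) = 31674/15625

31674/15625


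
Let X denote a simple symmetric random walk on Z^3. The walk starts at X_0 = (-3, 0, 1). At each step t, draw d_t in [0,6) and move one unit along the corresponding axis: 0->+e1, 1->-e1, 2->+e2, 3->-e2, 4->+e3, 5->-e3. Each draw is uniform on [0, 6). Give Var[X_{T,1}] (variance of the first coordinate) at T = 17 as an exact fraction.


17/3

Outcome values over d=0..5: [1, -1, 0, 0, 0, 0]
Σy = 0, Σy² = 2, M = 6
μ = 0/6 = 0,  σ² = 2/6 − (0)² = 1/3
Independent increments: Var[X_17] = 17·σ² = 17·(1/3) = 17/3


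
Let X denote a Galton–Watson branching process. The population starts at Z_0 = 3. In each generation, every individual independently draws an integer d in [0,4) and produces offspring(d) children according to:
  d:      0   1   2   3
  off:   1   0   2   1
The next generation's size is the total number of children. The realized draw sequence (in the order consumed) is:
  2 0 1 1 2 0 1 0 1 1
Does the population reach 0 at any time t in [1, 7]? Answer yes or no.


yes

gen 0: Z_0=3, draws=[2, 0, 1], offspring=[2, 1, 0], Z_1=3
gen 1: Z_1=3, draws=[1, 2, 0], offspring=[0, 2, 1], Z_2=3
gen 2: Z_2=3, draws=[1, 0, 1], offspring=[0, 1, 0], Z_3=1
gen 3: Z_3=1, draws=[1], offspring=[0], Z_4=0
gen 4: Z_4=0, draws=[], offspring=[], Z_5=0
gen 5: Z_5=0, draws=[], offspring=[], Z_6=0
gen 6: Z_6=0, draws=[], offspring=[], Z_7=0


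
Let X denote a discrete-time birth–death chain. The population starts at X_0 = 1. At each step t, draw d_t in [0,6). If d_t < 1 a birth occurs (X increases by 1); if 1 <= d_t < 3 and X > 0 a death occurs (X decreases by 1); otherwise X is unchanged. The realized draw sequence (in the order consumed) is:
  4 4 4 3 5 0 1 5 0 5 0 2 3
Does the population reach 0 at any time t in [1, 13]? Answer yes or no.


t=0: X=1, d=4 → hold, X_1=1
t=1: X=1, d=4 → hold, X_2=1
t=2: X=1, d=4 → hold, X_3=1
t=3: X=1, d=3 → hold, X_4=1
t=4: X=1, d=5 → hold, X_5=1
t=5: X=1, d=0 → birth, X_6=2
t=6: X=2, d=1 → death, X_7=1
t=7: X=1, d=5 → hold, X_8=1
t=8: X=1, d=0 → birth, X_9=2
t=9: X=2, d=5 → hold, X_10=2
t=10: X=2, d=0 → birth, X_11=3
t=11: X=3, d=2 → death, X_12=2
t=12: X=2, d=3 → hold, X_13=2

no


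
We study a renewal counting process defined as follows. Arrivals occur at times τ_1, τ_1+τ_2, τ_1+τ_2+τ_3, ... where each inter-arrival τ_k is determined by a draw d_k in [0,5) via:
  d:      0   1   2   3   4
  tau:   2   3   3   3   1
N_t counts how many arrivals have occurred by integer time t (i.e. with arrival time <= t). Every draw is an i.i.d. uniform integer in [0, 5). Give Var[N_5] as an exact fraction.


Inter-arrival values over d=0..4: [2, 3, 3, 3, 1]
Each d has probability 1/5, so the pmf of τ is: f(1) = 1/5, f(2) = 1/5, f(3) = 3/5
Let p_n(j) = P(N_n = j), with p_0 = [1]. Condition on τ_1: p_n(0) = P(τ > n), and for j >= 1, p_n(j) = Σ_{k<=n} f(k)·p_{n−k}(j−1)
p_1 = [4/5, 1/5]  (j = 0..1)
p_2 = [3/5, 9/25, 1/25]  (j = 0..2)
p_3 = [0, 22/25, 14/125, 1/125]  (j = 0..3)
p_4 = [0, 3/5, 46/125, 19/625, 1/625]  (j = 0..4)
p_5 = [0, 9/25, 64/125, 3/25, 24/3125, 1/3125]  (j = 0..5)
E[N_5] = Σ j·p_5(j) = 5551/3125;  E[N_5²] = Σ j²·p_5(j) = 11309/3125
Var[N_5] = 11309/3125 − (5551/3125)² = 4527024/9765625

4527024/9765625


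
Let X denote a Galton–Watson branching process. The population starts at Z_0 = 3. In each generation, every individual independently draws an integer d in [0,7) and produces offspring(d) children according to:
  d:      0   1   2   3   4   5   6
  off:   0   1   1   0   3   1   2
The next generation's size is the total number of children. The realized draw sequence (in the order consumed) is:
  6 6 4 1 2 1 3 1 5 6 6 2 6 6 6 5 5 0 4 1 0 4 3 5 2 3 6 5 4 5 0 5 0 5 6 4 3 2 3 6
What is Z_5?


14

gen 0: Z_0=3, draws=[6, 6, 4], offspring=[2, 2, 3], Z_1=7
gen 1: Z_1=7, draws=[1, 2, 1, 3, 1, 5, 6], offspring=[1, 1, 1, 0, 1, 1, 2], Z_2=7
gen 2: Z_2=7, draws=[6, 2, 6, 6, 6, 5, 5], offspring=[2, 1, 2, 2, 2, 1, 1], Z_3=11
gen 3: Z_3=11, draws=[0, 4, 1, 0, 4, 3, 5, 2, 3, 6, 5], offspring=[0, 3, 1, 0, 3, 0, 1, 1, 0, 2, 1], Z_4=12
gen 4: Z_4=12, draws=[4, 5, 0, 5, 0, 5, 6, 4, 3, 2, 3, 6], offspring=[3, 1, 0, 1, 0, 1, 2, 3, 0, 1, 0, 2], Z_5=14


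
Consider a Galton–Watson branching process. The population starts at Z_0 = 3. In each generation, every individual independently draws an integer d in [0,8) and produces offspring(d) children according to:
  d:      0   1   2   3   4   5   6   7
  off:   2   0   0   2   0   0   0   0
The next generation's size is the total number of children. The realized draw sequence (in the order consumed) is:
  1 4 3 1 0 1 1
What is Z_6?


gen 0: Z_0=3, draws=[1, 4, 3], offspring=[0, 0, 2], Z_1=2
gen 1: Z_1=2, draws=[1, 0], offspring=[0, 2], Z_2=2
gen 2: Z_2=2, draws=[1, 1], offspring=[0, 0], Z_3=0
gen 3: Z_3=0, draws=[], offspring=[], Z_4=0
gen 4: Z_4=0, draws=[], offspring=[], Z_5=0
gen 5: Z_5=0, draws=[], offspring=[], Z_6=0

0


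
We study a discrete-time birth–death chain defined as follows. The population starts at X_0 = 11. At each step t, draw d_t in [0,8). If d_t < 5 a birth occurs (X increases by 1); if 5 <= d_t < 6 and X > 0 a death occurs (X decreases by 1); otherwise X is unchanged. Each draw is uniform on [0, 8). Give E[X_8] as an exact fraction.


15

X can drop by at most 1 per step and X_0 = 11 > T = 8, so X_t >= 11 − t >= 3 > 0 for every t <= 8: the floor at 0 (the 'and X > 0' condition) never binds. Hence X_8 = X_0 + Σ_{t<8} Y_t with i.i.d. increments Y_t = y(d_t) ∈ {+1, −1, 0}.
Outcome values over d=0..7: [1, 1, 1, 1, 1, -1, 0, 0]
Σy = 4, Σy² = 6, M = 8
μ = 4/8 = 1/2,  σ² = 6/8 − (1/2)² = 1/2
E[X_8] = 11 + 8·(1/2) = 15


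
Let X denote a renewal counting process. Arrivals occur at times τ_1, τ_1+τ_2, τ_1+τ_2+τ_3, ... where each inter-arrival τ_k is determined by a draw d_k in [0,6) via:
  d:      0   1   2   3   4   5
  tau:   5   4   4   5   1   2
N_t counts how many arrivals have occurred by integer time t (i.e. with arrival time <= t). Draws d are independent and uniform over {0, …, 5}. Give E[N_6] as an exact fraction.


70849/46656

Inter-arrival values over d=0..5: [5, 4, 4, 5, 1, 2]
Each d has probability 1/6, so the pmf of τ is: f(1) = 1/6, f(2) = 1/6, f(4) = 1/3, f(5) = 1/3
Renewal equation for m(n) = E[N_n]: condition on τ_1 = k (if k <= n, one arrival plus a fresh copy on the remaining n−k steps): m(n) = F(n) + Σ_{k<=n} f(k)·m(n−k), where F(n) = P(τ <= n) and m(0) = 0
m(1) = F(1) = 1/6
m(2) = F(2) + f(1)·m(1) = 1/3 + 1/6·1/6 = 13/36
m(3) = F(3) + f(1)·m(2) + f(2)·m(1) = 1/3 + 1/6·13/36 + 1/6·1/6 = 91/216
m(4) = F(4) + f(1)·m(3) + f(2)·m(2) = 2/3 + 1/6·91/216 + 1/6·13/36 = 1033/1296
m(5) = F(5) + f(1)·m(4) + f(2)·m(3) + f(4)·m(1) = 1 + 1/6·1033/1296 + 1/6·91/216 + 1/3·1/6 = 9787/7776
m(6) = F(6) + f(1)·m(5) + f(2)·m(4) + f(4)·m(2) + f(5)·m(1) = 1 + 1/6·9787/7776 + 1/6·1033/1296 + 1/3·13/36 + 1/3·1/6 = 70849/46656
E[N_6] = m(6) = 70849/46656


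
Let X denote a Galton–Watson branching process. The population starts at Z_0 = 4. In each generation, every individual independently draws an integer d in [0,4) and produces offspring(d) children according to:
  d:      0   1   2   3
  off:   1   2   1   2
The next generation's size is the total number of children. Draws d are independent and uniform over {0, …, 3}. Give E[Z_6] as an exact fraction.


Outcome values over d=0..3: [1, 2, 1, 2]
Σy = 6, Σy² = 10, M = 4
μ = 6/4 = 3/2,  σ² = 10/4 − (3/2)² = 1/4
E[Z_0] = 4
E[Z_1] = 3/2·E[Z_0] = 6
E[Z_2] = 3/2·E[Z_1] = 9
E[Z_3] = 3/2·E[Z_2] = 27/2
E[Z_4] = 3/2·E[Z_3] = 81/4
E[Z_5] = 3/2·E[Z_4] = 243/8
E[Z_6] = 3/2·E[Z_5] = 729/16

729/16


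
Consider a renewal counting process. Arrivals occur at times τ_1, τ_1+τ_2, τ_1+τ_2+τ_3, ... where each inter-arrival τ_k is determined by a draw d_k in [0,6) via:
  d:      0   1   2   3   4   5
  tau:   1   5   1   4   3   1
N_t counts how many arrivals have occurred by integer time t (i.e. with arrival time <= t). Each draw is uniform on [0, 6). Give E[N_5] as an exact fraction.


185/96

Inter-arrival values over d=0..5: [1, 5, 1, 4, 3, 1]
Each d has probability 1/6, so the pmf of τ is: f(1) = 1/2, f(3) = 1/6, f(4) = 1/6, f(5) = 1/6
Renewal equation for m(n) = E[N_n]: condition on τ_1 = k (if k <= n, one arrival plus a fresh copy on the remaining n−k steps): m(n) = F(n) + Σ_{k<=n} f(k)·m(n−k), where F(n) = P(τ <= n) and m(0) = 0
m(1) = F(1) = 1/2
m(2) = F(2) + f(1)·m(1) = 1/2 + 1/2·1/2 = 3/4
m(3) = F(3) + f(1)·m(2) = 2/3 + 1/2·3/4 = 25/24
m(4) = F(4) + f(1)·m(3) + f(3)·m(1) = 5/6 + 1/2·25/24 + 1/6·1/2 = 23/16
m(5) = F(5) + f(1)·m(4) + f(3)·m(2) + f(4)·m(1) = 1 + 1/2·23/16 + 1/6·3/4 + 1/6·1/2 = 185/96
E[N_5] = m(5) = 185/96


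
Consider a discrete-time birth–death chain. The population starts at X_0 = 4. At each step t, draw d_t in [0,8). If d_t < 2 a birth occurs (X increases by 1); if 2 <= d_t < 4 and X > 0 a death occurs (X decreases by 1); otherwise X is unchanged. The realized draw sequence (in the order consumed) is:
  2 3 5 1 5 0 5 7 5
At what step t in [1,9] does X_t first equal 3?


1

t=0: X=4, d=2 → death, X_1=3
t=1: X=3, d=3 → death, X_2=2
t=2: X=2, d=5 → hold, X_3=2
t=3: X=2, d=1 → birth, X_4=3
t=4: X=3, d=5 → hold, X_5=3
t=5: X=3, d=0 → birth, X_6=4
t=6: X=4, d=5 → hold, X_7=4
t=7: X=4, d=7 → hold, X_8=4
t=8: X=4, d=5 → hold, X_9=4


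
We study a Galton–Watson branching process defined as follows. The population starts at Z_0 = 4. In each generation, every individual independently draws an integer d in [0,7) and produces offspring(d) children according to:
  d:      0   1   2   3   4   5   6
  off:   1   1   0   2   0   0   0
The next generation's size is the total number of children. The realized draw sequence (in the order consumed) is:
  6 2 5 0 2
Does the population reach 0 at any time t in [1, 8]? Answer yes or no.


gen 0: Z_0=4, draws=[6, 2, 5, 0], offspring=[0, 0, 0, 1], Z_1=1
gen 1: Z_1=1, draws=[2], offspring=[0], Z_2=0
gen 2: Z_2=0, draws=[], offspring=[], Z_3=0
gen 3: Z_3=0, draws=[], offspring=[], Z_4=0
gen 4: Z_4=0, draws=[], offspring=[], Z_5=0
gen 5: Z_5=0, draws=[], offspring=[], Z_6=0
gen 6: Z_6=0, draws=[], offspring=[], Z_7=0
gen 7: Z_7=0, draws=[], offspring=[], Z_8=0

yes


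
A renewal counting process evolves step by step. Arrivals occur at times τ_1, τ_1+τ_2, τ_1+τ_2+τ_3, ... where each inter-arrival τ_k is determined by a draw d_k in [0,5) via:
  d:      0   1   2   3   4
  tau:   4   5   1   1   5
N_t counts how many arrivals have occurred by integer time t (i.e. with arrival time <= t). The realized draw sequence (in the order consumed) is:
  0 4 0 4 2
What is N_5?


draw d_1=0: τ_1=4, arrival time A_1=4
draw d_2=4: τ_2=5, arrival time A_2=9
draw d_3=0: τ_3=4, arrival time A_3=13
draw d_4=4: τ_4=5, arrival time A_4=18
draw d_5=2: τ_5=1, arrival time A_5=19
N_t over t=0..5: 0:0 1:0 2:0 3:0 4:1 5:1

1


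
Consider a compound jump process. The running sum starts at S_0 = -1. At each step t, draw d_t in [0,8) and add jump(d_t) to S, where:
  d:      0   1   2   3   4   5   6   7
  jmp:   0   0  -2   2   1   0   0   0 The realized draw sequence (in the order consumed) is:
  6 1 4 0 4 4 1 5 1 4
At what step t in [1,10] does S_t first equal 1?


5

t=0: S=-1, d=6, jump=0, S_1=-1
t=1: S=-1, d=1, jump=0, S_2=-1
t=2: S=-1, d=4, jump=1, S_3=0
t=3: S=0, d=0, jump=0, S_4=0
t=4: S=0, d=4, jump=1, S_5=1
t=5: S=1, d=4, jump=1, S_6=2
t=6: S=2, d=1, jump=0, S_7=2
t=7: S=2, d=5, jump=0, S_8=2
t=8: S=2, d=1, jump=0, S_9=2
t=9: S=2, d=4, jump=1, S_10=3


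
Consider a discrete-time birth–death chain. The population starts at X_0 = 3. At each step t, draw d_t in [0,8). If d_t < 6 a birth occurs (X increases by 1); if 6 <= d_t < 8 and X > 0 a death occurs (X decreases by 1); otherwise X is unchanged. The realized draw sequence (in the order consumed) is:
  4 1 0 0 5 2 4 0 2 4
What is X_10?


13

t=0: X=3, d=4 → birth, X_1=4
t=1: X=4, d=1 → birth, X_2=5
t=2: X=5, d=0 → birth, X_3=6
t=3: X=6, d=0 → birth, X_4=7
t=4: X=7, d=5 → birth, X_5=8
t=5: X=8, d=2 → birth, X_6=9
t=6: X=9, d=4 → birth, X_7=10
t=7: X=10, d=0 → birth, X_8=11
t=8: X=11, d=2 → birth, X_9=12
t=9: X=12, d=4 → birth, X_10=13


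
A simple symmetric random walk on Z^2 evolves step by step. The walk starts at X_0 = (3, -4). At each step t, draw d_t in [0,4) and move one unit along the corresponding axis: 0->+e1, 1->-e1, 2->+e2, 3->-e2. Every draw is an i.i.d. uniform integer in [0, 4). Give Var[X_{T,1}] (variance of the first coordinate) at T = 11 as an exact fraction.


11/2

Outcome values over d=0..3: [1, -1, 0, 0]
Σy = 0, Σy² = 2, M = 4
μ = 0/4 = 0,  σ² = 2/4 − (0)² = 1/2
Independent increments: Var[X_11] = 11·σ² = 11·(1/2) = 11/2


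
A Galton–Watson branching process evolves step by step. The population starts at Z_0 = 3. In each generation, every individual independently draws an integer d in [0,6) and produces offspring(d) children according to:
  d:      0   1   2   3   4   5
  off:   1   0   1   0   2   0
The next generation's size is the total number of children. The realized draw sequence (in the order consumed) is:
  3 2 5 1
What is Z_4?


0

gen 0: Z_0=3, draws=[3, 2, 5], offspring=[0, 1, 0], Z_1=1
gen 1: Z_1=1, draws=[1], offspring=[0], Z_2=0
gen 2: Z_2=0, draws=[], offspring=[], Z_3=0
gen 3: Z_3=0, draws=[], offspring=[], Z_4=0


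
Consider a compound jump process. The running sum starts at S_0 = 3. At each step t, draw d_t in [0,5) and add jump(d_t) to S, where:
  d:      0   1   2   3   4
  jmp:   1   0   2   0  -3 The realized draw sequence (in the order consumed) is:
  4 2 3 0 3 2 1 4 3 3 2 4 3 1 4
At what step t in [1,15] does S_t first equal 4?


11

t=0: S=3, d=4, jump=-3, S_1=0
t=1: S=0, d=2, jump=2, S_2=2
t=2: S=2, d=3, jump=0, S_3=2
t=3: S=2, d=0, jump=1, S_4=3
t=4: S=3, d=3, jump=0, S_5=3
t=5: S=3, d=2, jump=2, S_6=5
t=6: S=5, d=1, jump=0, S_7=5
t=7: S=5, d=4, jump=-3, S_8=2
t=8: S=2, d=3, jump=0, S_9=2
t=9: S=2, d=3, jump=0, S_10=2
t=10: S=2, d=2, jump=2, S_11=4
t=11: S=4, d=4, jump=-3, S_12=1
t=12: S=1, d=3, jump=0, S_13=1
t=13: S=1, d=1, jump=0, S_14=1
t=14: S=1, d=4, jump=-3, S_15=-2


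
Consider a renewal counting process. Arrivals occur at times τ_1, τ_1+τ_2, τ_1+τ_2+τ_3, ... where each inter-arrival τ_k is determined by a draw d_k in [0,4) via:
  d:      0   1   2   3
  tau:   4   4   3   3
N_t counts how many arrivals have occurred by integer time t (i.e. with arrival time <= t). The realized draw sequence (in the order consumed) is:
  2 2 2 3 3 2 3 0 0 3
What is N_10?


draw d_1=2: τ_1=3, arrival time A_1=3
draw d_2=2: τ_2=3, arrival time A_2=6
draw d_3=2: τ_3=3, arrival time A_3=9
draw d_4=3: τ_4=3, arrival time A_4=12
draw d_5=3: τ_5=3, arrival time A_5=15
draw d_6=2: τ_6=3, arrival time A_6=18
draw d_7=3: τ_7=3, arrival time A_7=21
draw d_8=0: τ_8=4, arrival time A_8=25
draw d_9=0: τ_9=4, arrival time A_9=29
draw d_10=3: τ_10=3, arrival time A_10=32
N_t over t=0..10: 0:0 1:0 2:0 3:1 4:1 5:1 6:2 7:2 8:2 9:3 10:3

3


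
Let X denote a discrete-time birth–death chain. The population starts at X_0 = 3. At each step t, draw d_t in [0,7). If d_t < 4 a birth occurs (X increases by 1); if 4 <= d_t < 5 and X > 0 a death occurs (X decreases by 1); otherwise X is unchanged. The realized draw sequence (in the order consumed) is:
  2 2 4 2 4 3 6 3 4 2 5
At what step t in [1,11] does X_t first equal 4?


1

t=0: X=3, d=2 → birth, X_1=4
t=1: X=4, d=2 → birth, X_2=5
t=2: X=5, d=4 → death, X_3=4
t=3: X=4, d=2 → birth, X_4=5
t=4: X=5, d=4 → death, X_5=4
t=5: X=4, d=3 → birth, X_6=5
t=6: X=5, d=6 → hold, X_7=5
t=7: X=5, d=3 → birth, X_8=6
t=8: X=6, d=4 → death, X_9=5
t=9: X=5, d=2 → birth, X_10=6
t=10: X=6, d=5 → hold, X_11=6


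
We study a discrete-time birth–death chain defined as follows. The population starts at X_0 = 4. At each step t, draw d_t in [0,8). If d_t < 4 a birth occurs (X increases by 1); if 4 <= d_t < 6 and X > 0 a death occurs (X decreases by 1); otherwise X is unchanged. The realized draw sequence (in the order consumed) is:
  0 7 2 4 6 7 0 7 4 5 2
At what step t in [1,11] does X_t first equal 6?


t=0: X=4, d=0 → birth, X_1=5
t=1: X=5, d=7 → hold, X_2=5
t=2: X=5, d=2 → birth, X_3=6
t=3: X=6, d=4 → death, X_4=5
t=4: X=5, d=6 → hold, X_5=5
t=5: X=5, d=7 → hold, X_6=5
t=6: X=5, d=0 → birth, X_7=6
t=7: X=6, d=7 → hold, X_8=6
t=8: X=6, d=4 → death, X_9=5
t=9: X=5, d=5 → death, X_10=4
t=10: X=4, d=2 → birth, X_11=5

3


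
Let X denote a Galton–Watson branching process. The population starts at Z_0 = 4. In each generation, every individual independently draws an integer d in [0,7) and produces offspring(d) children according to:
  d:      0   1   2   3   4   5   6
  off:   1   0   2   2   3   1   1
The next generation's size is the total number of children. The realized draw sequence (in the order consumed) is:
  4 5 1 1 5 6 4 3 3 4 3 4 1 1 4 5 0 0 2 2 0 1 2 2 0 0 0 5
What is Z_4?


gen 0: Z_0=4, draws=[4, 5, 1, 1], offspring=[3, 1, 0, 0], Z_1=4
gen 1: Z_1=4, draws=[5, 6, 4, 3], offspring=[1, 1, 3, 2], Z_2=7
gen 2: Z_2=7, draws=[3, 4, 3, 4, 1, 1, 4], offspring=[2, 3, 2, 3, 0, 0, 3], Z_3=13
gen 3: Z_3=13, draws=[5, 0, 0, 2, 2, 0, 1, 2, 2, 0, 0, 0, 5], offspring=[1, 1, 1, 2, 2, 1, 0, 2, 2, 1, 1, 1, 1], Z_4=16

16


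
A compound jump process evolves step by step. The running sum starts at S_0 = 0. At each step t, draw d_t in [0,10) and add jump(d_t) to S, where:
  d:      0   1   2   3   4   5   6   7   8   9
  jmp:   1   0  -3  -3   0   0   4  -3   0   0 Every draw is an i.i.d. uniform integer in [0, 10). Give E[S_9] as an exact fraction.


-18/5

Outcome values over d=0..9: [1, 0, -3, -3, 0, 0, 4, -3, 0, 0]
Σy = -4, Σy² = 44, M = 10
μ = -4/10 = -2/5,  σ² = 44/10 − (-2/5)² = 106/25
E[S_9] = 0 + 9·(-2/5) = -18/5


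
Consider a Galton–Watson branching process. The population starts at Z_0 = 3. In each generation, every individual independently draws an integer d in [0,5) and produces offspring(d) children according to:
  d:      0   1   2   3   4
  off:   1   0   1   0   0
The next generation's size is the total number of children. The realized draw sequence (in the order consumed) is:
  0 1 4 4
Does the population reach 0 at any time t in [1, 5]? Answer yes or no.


gen 0: Z_0=3, draws=[0, 1, 4], offspring=[1, 0, 0], Z_1=1
gen 1: Z_1=1, draws=[4], offspring=[0], Z_2=0
gen 2: Z_2=0, draws=[], offspring=[], Z_3=0
gen 3: Z_3=0, draws=[], offspring=[], Z_4=0
gen 4: Z_4=0, draws=[], offspring=[], Z_5=0

yes


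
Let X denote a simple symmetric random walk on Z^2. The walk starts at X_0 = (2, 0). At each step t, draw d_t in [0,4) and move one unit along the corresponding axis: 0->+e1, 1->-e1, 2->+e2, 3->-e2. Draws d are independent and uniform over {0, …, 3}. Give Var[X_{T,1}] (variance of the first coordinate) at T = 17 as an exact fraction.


17/2

Outcome values over d=0..3: [1, -1, 0, 0]
Σy = 0, Σy² = 2, M = 4
μ = 0/4 = 0,  σ² = 2/4 − (0)² = 1/2
Independent increments: Var[X_17] = 17·σ² = 17·(1/2) = 17/2


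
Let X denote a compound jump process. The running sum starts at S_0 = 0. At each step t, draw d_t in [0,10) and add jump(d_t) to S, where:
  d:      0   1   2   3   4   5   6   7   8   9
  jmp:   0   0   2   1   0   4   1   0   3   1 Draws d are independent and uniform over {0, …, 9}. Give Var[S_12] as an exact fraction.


Outcome values over d=0..9: [0, 0, 2, 1, 0, 4, 1, 0, 3, 1]
Σy = 12, Σy² = 32, M = 10
μ = 12/10 = 6/5,  σ² = 32/10 − (6/5)² = 44/25
Independent increments: Var[S_12] = 12·σ² = 12·(44/25) = 528/25

528/25


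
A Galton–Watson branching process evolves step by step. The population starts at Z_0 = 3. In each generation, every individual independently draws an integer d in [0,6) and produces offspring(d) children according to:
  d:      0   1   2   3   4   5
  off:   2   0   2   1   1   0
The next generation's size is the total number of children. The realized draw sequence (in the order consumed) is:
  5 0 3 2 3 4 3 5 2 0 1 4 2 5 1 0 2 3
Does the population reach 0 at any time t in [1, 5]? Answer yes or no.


gen 0: Z_0=3, draws=[5, 0, 3], offspring=[0, 2, 1], Z_1=3
gen 1: Z_1=3, draws=[2, 3, 4], offspring=[2, 1, 1], Z_2=4
gen 2: Z_2=4, draws=[3, 5, 2, 0], offspring=[1, 0, 2, 2], Z_3=5
gen 3: Z_3=5, draws=[1, 4, 2, 5, 1], offspring=[0, 1, 2, 0, 0], Z_4=3
gen 4: Z_4=3, draws=[0, 2, 3], offspring=[2, 2, 1], Z_5=5

no


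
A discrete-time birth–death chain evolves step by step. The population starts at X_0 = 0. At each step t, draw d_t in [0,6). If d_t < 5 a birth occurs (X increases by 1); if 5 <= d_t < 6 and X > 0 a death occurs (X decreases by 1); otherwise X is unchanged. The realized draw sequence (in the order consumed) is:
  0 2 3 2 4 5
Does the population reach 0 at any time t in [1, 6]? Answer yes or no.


t=0: X=0, d=0 → birth, X_1=1
t=1: X=1, d=2 → birth, X_2=2
t=2: X=2, d=3 → birth, X_3=3
t=3: X=3, d=2 → birth, X_4=4
t=4: X=4, d=4 → birth, X_5=5
t=5: X=5, d=5 → death, X_6=4

no


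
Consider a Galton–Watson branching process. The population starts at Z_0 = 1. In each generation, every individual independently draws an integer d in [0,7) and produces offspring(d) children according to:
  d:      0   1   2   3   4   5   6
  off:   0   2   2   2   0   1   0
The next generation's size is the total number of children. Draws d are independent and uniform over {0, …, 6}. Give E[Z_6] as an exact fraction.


Outcome values over d=0..6: [0, 2, 2, 2, 0, 1, 0]
Σy = 7, Σy² = 13, M = 7
μ = 7/7 = 1,  σ² = 13/7 − (1)² = 6/7
E[Z_0] = 1
E[Z_1] = 1·E[Z_0] = 1
E[Z_2] = 1·E[Z_1] = 1
E[Z_3] = 1·E[Z_2] = 1
E[Z_4] = 1·E[Z_3] = 1
E[Z_5] = 1·E[Z_4] = 1
E[Z_6] = 1·E[Z_5] = 1

1


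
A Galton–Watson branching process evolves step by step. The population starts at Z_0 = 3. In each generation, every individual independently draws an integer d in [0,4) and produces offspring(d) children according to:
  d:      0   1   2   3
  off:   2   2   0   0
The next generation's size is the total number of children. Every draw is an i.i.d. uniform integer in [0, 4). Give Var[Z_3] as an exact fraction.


Outcome values over d=0..3: [2, 2, 0, 0]
Σy = 4, Σy² = 8, M = 4
μ = 4/4 = 1,  σ² = 8/4 − (1)² = 1
V_0 = 0, E_0 = 3
V_1 = 1·E_0 + (1)²·V_0 = 3;  E_1 = 3
V_2 = 1·E_1 + (1)²·V_1 = 6;  E_2 = 3
V_3 = 1·E_2 + (1)²·V_2 = 9;  E_3 = 3

9


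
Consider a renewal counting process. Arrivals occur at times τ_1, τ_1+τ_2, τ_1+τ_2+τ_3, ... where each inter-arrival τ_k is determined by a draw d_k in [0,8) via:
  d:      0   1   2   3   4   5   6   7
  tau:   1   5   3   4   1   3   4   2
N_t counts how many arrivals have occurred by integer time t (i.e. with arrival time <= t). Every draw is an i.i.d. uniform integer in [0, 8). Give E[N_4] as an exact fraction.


303/256

Inter-arrival values over d=0..7: [1, 5, 3, 4, 1, 3, 4, 2]
Each d has probability 1/8, so the pmf of τ is: f(1) = 1/4, f(2) = 1/8, f(3) = 1/4, f(4) = 1/4, f(5) = 1/8
Renewal equation for m(n) = E[N_n]: condition on τ_1 = k (if k <= n, one arrival plus a fresh copy on the remaining n−k steps): m(n) = F(n) + Σ_{k<=n} f(k)·m(n−k), where F(n) = P(τ <= n) and m(0) = 0
m(1) = F(1) = 1/4
m(2) = F(2) + f(1)·m(1) = 3/8 + 1/4·1/4 = 7/16
m(3) = F(3) + f(1)·m(2) + f(2)·m(1) = 5/8 + 1/4·7/16 + 1/8·1/4 = 49/64
m(4) = F(4) + f(1)·m(3) + f(2)·m(2) + f(3)·m(1) = 7/8 + 1/4·49/64 + 1/8·7/16 + 1/4·1/4 = 303/256
E[N_4] = m(4) = 303/256


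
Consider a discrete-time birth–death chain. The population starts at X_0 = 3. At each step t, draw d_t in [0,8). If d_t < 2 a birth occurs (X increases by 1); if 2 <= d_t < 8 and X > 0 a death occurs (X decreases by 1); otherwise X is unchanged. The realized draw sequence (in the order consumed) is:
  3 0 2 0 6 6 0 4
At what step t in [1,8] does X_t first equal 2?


1

t=0: X=3, d=3 → death, X_1=2
t=1: X=2, d=0 → birth, X_2=3
t=2: X=3, d=2 → death, X_3=2
t=3: X=2, d=0 → birth, X_4=3
t=4: X=3, d=6 → death, X_5=2
t=5: X=2, d=6 → death, X_6=1
t=6: X=1, d=0 → birth, X_7=2
t=7: X=2, d=4 → death, X_8=1


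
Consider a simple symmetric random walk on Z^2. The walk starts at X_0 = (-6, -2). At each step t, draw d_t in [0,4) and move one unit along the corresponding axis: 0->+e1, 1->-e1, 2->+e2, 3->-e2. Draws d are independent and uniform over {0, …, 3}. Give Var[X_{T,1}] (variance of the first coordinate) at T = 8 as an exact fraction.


Outcome values over d=0..3: [1, -1, 0, 0]
Σy = 0, Σy² = 2, M = 4
μ = 0/4 = 0,  σ² = 2/4 − (0)² = 1/2
Independent increments: Var[X_8] = 8·σ² = 8·(1/2) = 4

4


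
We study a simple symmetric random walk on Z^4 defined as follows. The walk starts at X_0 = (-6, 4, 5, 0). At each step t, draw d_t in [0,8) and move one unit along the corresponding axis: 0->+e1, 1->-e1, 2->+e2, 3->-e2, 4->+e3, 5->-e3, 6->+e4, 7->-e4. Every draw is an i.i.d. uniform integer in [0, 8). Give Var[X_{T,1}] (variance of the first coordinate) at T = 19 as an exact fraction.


19/4

Outcome values over d=0..7: [1, -1, 0, 0, 0, 0, 0, 0]
Σy = 0, Σy² = 2, M = 8
μ = 0/8 = 0,  σ² = 2/8 − (0)² = 1/4
Independent increments: Var[X_19] = 19·σ² = 19·(1/4) = 19/4


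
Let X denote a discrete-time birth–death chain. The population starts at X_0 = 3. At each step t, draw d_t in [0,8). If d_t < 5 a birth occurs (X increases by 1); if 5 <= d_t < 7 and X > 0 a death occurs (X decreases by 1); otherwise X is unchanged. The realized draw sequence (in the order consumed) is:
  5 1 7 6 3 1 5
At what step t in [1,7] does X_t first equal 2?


t=0: X=3, d=5 → death, X_1=2
t=1: X=2, d=1 → birth, X_2=3
t=2: X=3, d=7 → hold, X_3=3
t=3: X=3, d=6 → death, X_4=2
t=4: X=2, d=3 → birth, X_5=3
t=5: X=3, d=1 → birth, X_6=4
t=6: X=4, d=5 → death, X_7=3

1


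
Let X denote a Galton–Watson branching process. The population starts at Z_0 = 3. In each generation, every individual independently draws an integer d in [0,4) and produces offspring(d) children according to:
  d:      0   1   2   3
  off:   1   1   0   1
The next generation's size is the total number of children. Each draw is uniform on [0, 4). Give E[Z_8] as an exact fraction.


19683/65536

Outcome values over d=0..3: [1, 1, 0, 1]
Σy = 3, Σy² = 3, M = 4
μ = 3/4 = 3/4,  σ² = 3/4 − (3/4)² = 3/16
E[Z_0] = 3
E[Z_1] = 3/4·E[Z_0] = 9/4
E[Z_2] = 3/4·E[Z_1] = 27/16
E[Z_3] = 3/4·E[Z_2] = 81/64
E[Z_4] = 3/4·E[Z_3] = 243/256
E[Z_5] = 3/4·E[Z_4] = 729/1024
E[Z_6] = 3/4·E[Z_5] = 2187/4096
E[Z_7] = 3/4·E[Z_6] = 6561/16384
E[Z_8] = 3/4·E[Z_7] = 19683/65536


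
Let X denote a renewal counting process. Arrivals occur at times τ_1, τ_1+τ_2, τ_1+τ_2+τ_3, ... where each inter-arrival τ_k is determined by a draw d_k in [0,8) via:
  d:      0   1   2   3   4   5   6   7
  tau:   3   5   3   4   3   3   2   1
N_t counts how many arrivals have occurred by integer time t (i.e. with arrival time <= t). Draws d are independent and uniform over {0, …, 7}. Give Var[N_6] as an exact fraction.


27223495967/68719476736

Inter-arrival values over d=0..7: [3, 5, 3, 4, 3, 3, 2, 1]
Each d has probability 1/8, so the pmf of τ is: f(1) = 1/8, f(2) = 1/8, f(3) = 1/2, f(4) = 1/8, f(5) = 1/8
Let p_n(j) = P(N_n = j), with p_0 = [1]. Condition on τ_1: p_n(0) = P(τ > n), and for j >= 1, p_n(j) = Σ_{k<=n} f(k)·p_{n−k}(j−1)
p_1 = [7/8, 1/8]  (j = 0..1)
p_2 = [3/4, 15/64, 1/64]  (j = 0..2)
p_3 = [1/4, 45/64, 23/512, 1/512]  (j = 0..3)
p_4 = [1/8, 11/16, 23/128, 31/4096, 1/4096]  (j = 0..4)
p_5 = [0, 21/32, 157/512, 147/4096, 39/32768, 1/32768]  (j = 0..5)
p_6 = [0, 11/32, 289/512, 349/4096, 105/16384, 47/262144, 1/262144]  (j = 0..6)
E[N_6] = Σ j·p_6(j) = 460017/262144;  E[N_6²] = Σ j²·p_6(j) = 911099/262144
Var[N_6] = 911099/262144 − (460017/262144)² = 27223495967/68719476736


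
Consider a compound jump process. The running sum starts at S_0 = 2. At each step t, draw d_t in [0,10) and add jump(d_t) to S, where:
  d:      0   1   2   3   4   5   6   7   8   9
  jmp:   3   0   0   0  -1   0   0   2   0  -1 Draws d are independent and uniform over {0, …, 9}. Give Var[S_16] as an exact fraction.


564/25

Outcome values over d=0..9: [3, 0, 0, 0, -1, 0, 0, 2, 0, -1]
Σy = 3, Σy² = 15, M = 10
μ = 3/10 = 3/10,  σ² = 15/10 − (3/10)² = 141/100
Independent increments: Var[S_16] = 16·σ² = 16·(141/100) = 564/25


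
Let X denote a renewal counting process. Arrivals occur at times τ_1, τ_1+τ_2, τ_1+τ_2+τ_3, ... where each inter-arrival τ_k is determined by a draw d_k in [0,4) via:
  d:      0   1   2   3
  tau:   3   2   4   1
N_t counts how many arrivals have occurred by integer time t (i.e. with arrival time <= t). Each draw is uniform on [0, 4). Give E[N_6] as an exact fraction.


8969/4096

Inter-arrival values over d=0..3: [3, 2, 4, 1]
Each d has probability 1/4, so the pmf of τ is: f(1) = 1/4, f(2) = 1/4, f(3) = 1/4, f(4) = 1/4
Renewal equation for m(n) = E[N_n]: condition on τ_1 = k (if k <= n, one arrival plus a fresh copy on the remaining n−k steps): m(n) = F(n) + Σ_{k<=n} f(k)·m(n−k), where F(n) = P(τ <= n) and m(0) = 0
m(1) = F(1) = 1/4
m(2) = F(2) + f(1)·m(1) = 1/2 + 1/4·1/4 = 9/16
m(3) = F(3) + f(1)·m(2) + f(2)·m(1) = 3/4 + 1/4·9/16 + 1/4·1/4 = 61/64
m(4) = F(4) + f(1)·m(3) + f(2)·m(2) + f(3)·m(1) = 1 + 1/4·61/64 + 1/4·9/16 + 1/4·1/4 = 369/256
m(5) = F(5) + f(1)·m(4) + f(2)·m(3) + f(3)·m(2) + f(4)·m(1) = 1 + 1/4·369/256 + 1/4·61/64 + 1/4·9/16 + 1/4·1/4 = 1845/1024
m(6) = F(6) + f(1)·m(5) + f(2)·m(4) + f(3)·m(3) + f(4)·m(2) = 1 + 1/4·1845/1024 + 1/4·369/256 + 1/4·61/64 + 1/4·9/16 = 8969/4096
E[N_6] = m(6) = 8969/4096


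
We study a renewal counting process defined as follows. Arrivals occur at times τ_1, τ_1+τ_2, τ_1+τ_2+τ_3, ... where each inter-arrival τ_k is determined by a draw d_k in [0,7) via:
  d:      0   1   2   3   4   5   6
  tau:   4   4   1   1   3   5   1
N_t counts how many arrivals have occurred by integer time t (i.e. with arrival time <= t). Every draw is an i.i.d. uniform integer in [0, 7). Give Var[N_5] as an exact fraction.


Inter-arrival values over d=0..6: [4, 4, 1, 1, 3, 5, 1]
Each d has probability 1/7, so the pmf of τ is: f(1) = 3/7, f(3) = 1/7, f(4) = 2/7, f(5) = 1/7
Let p_n(j) = P(N_n = j), with p_0 = [1]. Condition on τ_1: p_n(0) = P(τ > n), and for j >= 1, p_n(j) = Σ_{k<=n} f(k)·p_{n−k}(j−1)
p_1 = [4/7, 3/7]  (j = 0..1)
p_2 = [4/7, 12/49, 9/49]  (j = 0..2)
p_3 = [3/7, 19/49, 36/343, 27/343]  (j = 0..3)
p_4 = [1/7, 27/49, 78/343, 108/2401, 81/2401]  (j = 0..4)
p_5 = [0, 22/49, 135/343, 297/2401, 324/16807, 243/16807]  (j = 0..5)
E[N_5] = Σ j·p_5(j) = 29524/16807;  E[N_5²] = Σ j²·p_5(j) = 63976/16807
Var[N_5] = 63976/16807 − (29524/16807)² = 203578056/282475249

203578056/282475249


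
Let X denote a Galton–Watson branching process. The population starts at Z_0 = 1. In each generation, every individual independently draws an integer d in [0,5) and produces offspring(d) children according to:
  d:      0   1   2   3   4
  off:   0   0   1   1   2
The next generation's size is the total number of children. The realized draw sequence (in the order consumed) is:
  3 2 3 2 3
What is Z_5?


gen 0: Z_0=1, draws=[3], offspring=[1], Z_1=1
gen 1: Z_1=1, draws=[2], offspring=[1], Z_2=1
gen 2: Z_2=1, draws=[3], offspring=[1], Z_3=1
gen 3: Z_3=1, draws=[2], offspring=[1], Z_4=1
gen 4: Z_4=1, draws=[3], offspring=[1], Z_5=1

1


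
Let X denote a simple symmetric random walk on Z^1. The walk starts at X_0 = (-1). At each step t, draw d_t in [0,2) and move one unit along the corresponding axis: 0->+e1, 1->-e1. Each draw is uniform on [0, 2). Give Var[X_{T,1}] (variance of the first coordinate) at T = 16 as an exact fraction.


16

Outcome values over d=0..1: [1, -1]
Σy = 0, Σy² = 2, M = 2
μ = 0/2 = 0,  σ² = 2/2 − (0)² = 1
Independent increments: Var[X_16] = 16·σ² = 16·(1) = 16
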